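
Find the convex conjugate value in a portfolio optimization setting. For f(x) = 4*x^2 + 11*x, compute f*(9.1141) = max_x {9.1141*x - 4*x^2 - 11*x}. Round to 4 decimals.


f*(y) = sup_x {y*x - a*x^2 - b*x} = sup_x {(y-b)*x - a*x^2}
FOC: (y - b) - 2a*x = 0 => x* = (y - b)/(2a)
x* = (9.1141 - 11)/(2*4) = -0.2357
f*(9.1141) = (y-b)^2/(4a) = (9.1141 - 11)^2/(4*4)
= 3.5566/16 = 0.2223


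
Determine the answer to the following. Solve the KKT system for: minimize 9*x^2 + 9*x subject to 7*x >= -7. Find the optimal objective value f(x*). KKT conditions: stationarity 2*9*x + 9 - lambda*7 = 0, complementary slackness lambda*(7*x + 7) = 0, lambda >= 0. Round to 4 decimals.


Step 1: Try lambda = 0 (constraint inactive).
Stationarity: 2*9*x + 9 = 0
x* = -9/(2*9) = -0.5
Check constraint: 7*-0.5 = -3.5 >= -7 -- satisfied.
Step 2: Compute optimal value.
f(x*) = 9*(-0.5)^2 + 9*(-0.5) = -2.25


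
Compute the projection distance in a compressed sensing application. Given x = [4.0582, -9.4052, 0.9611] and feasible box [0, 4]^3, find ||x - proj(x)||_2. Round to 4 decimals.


Project each component onto [0, 4].
clip(4.0582) = 4.0, clip(-9.4052) = 0.0, clip(0.9611) = 0.9611
Projection = [4.0, 0.0, 0.9611]
Squared diffs: [0.0034, 88.4578, 0.0]
Distance = sqrt(88.4612) = 9.4054


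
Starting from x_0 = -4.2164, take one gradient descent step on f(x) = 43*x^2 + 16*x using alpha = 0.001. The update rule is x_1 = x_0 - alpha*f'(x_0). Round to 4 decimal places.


We compute the gradient at x_0 and apply the update.
f'(x) = 86*x + 16
f'(-4.2164) = 86*-4.2164 + 16 = -346.6104
x_1 = -4.2164 - 0.001*-346.6104 = -3.8698


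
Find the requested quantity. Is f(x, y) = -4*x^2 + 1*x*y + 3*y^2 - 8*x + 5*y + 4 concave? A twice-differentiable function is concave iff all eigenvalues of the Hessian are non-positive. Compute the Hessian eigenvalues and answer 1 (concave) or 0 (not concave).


The Hessian of f(x,y) = -4*x^2 + 1*x*y + 3*y^2 - 8*x + 5*y + 4 is:
H = [[-8, 1], [1, 6]]
Trace = -8 + 6 = -2
Determinant = -8*6 - (1)^2 = -49
Discriminant = (-2)^2 - 4*-49 = 200.0
Eigenvalues: lambda_1 = -8.0711, lambda_2 = 6.0711
The function is not concave.

0


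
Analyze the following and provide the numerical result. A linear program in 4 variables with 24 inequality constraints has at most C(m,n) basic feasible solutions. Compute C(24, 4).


Each vertex corresponds to some choice of n active constraints out of m, so the number of vertices is at most C(m, n) = m! / (n!(m-n)!).
m = 24, n = 4
Numerator: 24 * 23 * 22 * 21
Denominator: 4! = 24
C(24, 4) = 10626


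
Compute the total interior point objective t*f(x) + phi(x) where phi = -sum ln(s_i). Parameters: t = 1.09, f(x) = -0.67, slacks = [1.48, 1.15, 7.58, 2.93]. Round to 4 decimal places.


Step 1: Compute log-barrier.
ln values: [0.392, 0.1398, 2.0255, 1.075]
phi = -(0.392 + 0.1398 + 2.0255 + 1.075) = -3.6323
Step 2: Compute augmented objective.
t*f(x) = 1.09*-0.67 = -0.7303
Total = -0.7303 - 3.6323 = -4.3626


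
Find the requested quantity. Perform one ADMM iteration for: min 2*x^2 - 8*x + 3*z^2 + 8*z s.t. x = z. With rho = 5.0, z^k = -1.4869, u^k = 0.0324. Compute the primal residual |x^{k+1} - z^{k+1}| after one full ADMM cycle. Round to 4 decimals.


ADMM iteration with rho = 5.0, z^k = -1.4869, u^k = 0.0324
Step 1: x-update.
Minimize 2*x^2 - 8*x + (5.0/2)*(x + 1.4869 + 0.0324)^2
FOC: (2*2 + 5.0)*x = 8 + 5.0*(-1.4869 - 0.0324)
x^{k+1} = 0.0448
Step 2: z-update.
Minimize 3*z^2 + 8*z + (5.0/2)*(0.0448 - z + 0.0324)^2
FOC: (2*3 + 5.0)*z = -8 + 5.0*(0.0448 + 0.0324)
z^{k+1} = -0.6922
Step 3: u-update.
u^{k+1} = 0.0324 + 0.0448 + 0.6922 = 0.7694
Step 4: Primal residual = |0.0448 + 0.6922| = 0.737


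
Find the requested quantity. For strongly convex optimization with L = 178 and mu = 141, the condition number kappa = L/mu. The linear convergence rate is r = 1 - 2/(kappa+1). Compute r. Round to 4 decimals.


Step 1: Compute the condition number.
kappa = L/mu = 178/141 = 1.2624
Step 2: Compute the convergence rate.
r = 1 - 2/(kappa + 1) = 1 - 2*mu/(L + mu) = (L - mu)/(L + mu) = 37/319 = 0.116


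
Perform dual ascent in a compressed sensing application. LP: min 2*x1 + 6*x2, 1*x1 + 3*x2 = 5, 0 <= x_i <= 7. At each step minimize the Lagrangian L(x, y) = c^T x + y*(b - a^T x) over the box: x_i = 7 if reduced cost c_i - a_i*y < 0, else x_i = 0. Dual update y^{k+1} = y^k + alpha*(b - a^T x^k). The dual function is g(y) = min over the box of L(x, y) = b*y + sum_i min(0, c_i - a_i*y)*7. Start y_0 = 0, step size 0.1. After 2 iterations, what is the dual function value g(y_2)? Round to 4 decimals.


Dual ascent for LP: min 2*x1 + 6*x2, 1*x1 + 3*x2 = 5, 0 <= x_i <= 7
Step 1: y^k = 0.0, reduced costs: (2.0, 6.0)
  x^k = (0.0, 0.0), subgradient = b - a^T x = 5.0
  y^{k+1} = 0.0 + 0.1*5.0 = 0.5
Step 2: y^k = 0.5, reduced costs: (1.5, 4.5)
  x^k = (0.0, 0.0), subgradient = b - a^T x = 5.0
  y^{k+1} = 0.5 + 0.1*5.0 = 1.0
Dual objective at y_2 = 1.0: reduced costs (1.0, 3.0), box minimizer x = (0.0, 0.0)
g(y_2) = b*y + (c1 - a1*y)*x1 + (c2 - a2*y)*x2 = 5*1.0 + 1.0*0.0 + 3.0*0.0 = 5.0 + 0.0 + 0.0 = 5.0


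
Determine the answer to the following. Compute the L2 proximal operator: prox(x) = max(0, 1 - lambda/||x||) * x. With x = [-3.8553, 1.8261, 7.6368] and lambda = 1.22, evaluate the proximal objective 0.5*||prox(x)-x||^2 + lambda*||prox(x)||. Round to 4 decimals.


Step 1: Compute ||x||.
||x|| = 8.7475
Step 2: Compute scaling factor.
scale = max(0, 1 - 1.22/8.7475) = 0.8605
Step 3: prox(x) = [-3.3176, 1.5714, 6.5717]
||prox(x)|| = 7.5275
Step 4: Proximal objective.
0.5*||prox-x||^2 = 0.7442
lambda*||prox|| = 9.1836
Total = 9.9277


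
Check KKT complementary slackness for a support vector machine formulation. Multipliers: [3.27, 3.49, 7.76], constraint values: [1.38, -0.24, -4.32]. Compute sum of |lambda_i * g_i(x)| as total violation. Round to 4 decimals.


KKT complementary slackness check:
lambda_1 * g_1 = 3.27 * 1.38 = 4.5126
lambda_2 * g_2 = 3.49 * -0.24 = -0.8376
lambda_3 * g_3 = 7.76 * -4.32 = -33.5232
Total violation = 4.5126 + 0.8376 + 33.5232 = 38.8734


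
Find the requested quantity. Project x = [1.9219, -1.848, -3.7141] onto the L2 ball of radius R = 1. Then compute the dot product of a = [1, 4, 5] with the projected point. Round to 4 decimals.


Step 1: Compute ||x|| (intermediates to 6 decimals).
||x|| = sqrt(1.9219^2 + (-1.848)^2 + (-3.7141)^2) = 4.572017
Step 2: Project.
Since ||x|| > R, scale = R/||x|| = 1/4.572017 = 0.218722, proj(x) = scale * x
proj(x) = [0.420362, -0.404198, -0.812355]
Step 3: Dot product.
a^T * proj(x) = 1*0.420362 + 4*(-0.404198) + 5*(-0.812355) = -5.2582


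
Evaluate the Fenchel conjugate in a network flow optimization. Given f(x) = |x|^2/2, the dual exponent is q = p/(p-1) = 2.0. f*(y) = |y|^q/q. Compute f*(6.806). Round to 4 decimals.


The conjugate exponent q satisfies 1/p + 1/q = 1.
p = 2, so q = 2/(2 - 1) = 2.0
|y|^q = 6.806^2.0 = 46.3216
f*(6.806) = 46.3216 / 2.0 = 23.1608


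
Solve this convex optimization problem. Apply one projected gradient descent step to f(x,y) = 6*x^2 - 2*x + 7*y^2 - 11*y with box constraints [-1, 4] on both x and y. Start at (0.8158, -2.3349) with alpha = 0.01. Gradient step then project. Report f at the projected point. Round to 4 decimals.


Step 1: Compute gradient at (0.8158, -2.3349).
grad_x = 2*6*0.8158 - 2 = 7.7896
grad_y = 2*7*-2.3349 - 11 = -43.6886
Step 2: Gradient step.
x_raw = 0.8158 - 0.01*7.7896 = 0.7379
y_raw = -2.3349 - 0.01*-43.6886 = -1.898
Step 3: Project onto [-1, 4].
x_proj = clip(0.7379) = 0.7379
y_proj = clip(-1.898) = -1.0
Step 4: Evaluate f.
f(0.7379, -1.0) = 19.7912


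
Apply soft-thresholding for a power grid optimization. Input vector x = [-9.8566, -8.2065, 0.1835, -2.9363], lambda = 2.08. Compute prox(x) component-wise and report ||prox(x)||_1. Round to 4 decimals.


Soft-thresholding with lambda = 2.08:
prox(-9.8566) = sign(-9.8566)*max(|-9.8566| - 2.08, 0) = -7.7766
prox(-8.2065) = sign(-8.2065)*max(|-8.2065| - 2.08, 0) = -6.1265
prox(0.1835) = sign(0.1835)*max(|0.1835| - 2.08, 0) = 0.0
prox(-2.9363) = sign(-2.9363)*max(|-2.9363| - 2.08, 0) = -0.8563
prox(x) = [-7.7766, -6.1265, 0.0, -0.8563]
||prox(x)||_1 = 7.7766 + 6.1265 + 0.0 + 0.8563 = 14.7594


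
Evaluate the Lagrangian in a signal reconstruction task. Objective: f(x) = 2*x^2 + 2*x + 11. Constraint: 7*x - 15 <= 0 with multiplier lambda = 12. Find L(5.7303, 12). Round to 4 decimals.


Step 1: Evaluate f(x).
f(5.7303) = 2*5.7303^2 + 2*5.7303 + 11 = 88.1333
Step 2: Evaluate g(x).
g(5.7303) = 7*5.7303 - 15 = 25.1121
Step 3: Compute Lagrangian.
L = 88.1333 + 12*25.1121 = 389.4785


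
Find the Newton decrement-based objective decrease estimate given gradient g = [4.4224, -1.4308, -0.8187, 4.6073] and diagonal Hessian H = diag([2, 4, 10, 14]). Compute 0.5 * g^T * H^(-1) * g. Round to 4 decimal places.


Step 1: H is diagonal, so H^(-1) * g = [2.2112, -0.3577, -0.0819, 0.3291].
Step 2: g^T H^(-1) g = sum_i g_i^2 / H_ii
  = (4.4224)^2/2 + (-1.4308)^2/4 + (-0.8187)^2/10 + (4.6073)^2/14
  = 9.7788 + 0.5118 + 0.067 + 1.5162 = 11.8739
Step 3: Objective decrease = 0.5 * g^T H^(-1) g = 5.9369


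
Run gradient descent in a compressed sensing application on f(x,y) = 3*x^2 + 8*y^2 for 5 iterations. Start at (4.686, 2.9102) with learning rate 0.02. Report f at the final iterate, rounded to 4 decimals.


Gradient descent on f(x,y) = 3*x^2 + 8*y^2.
Starting point: (4.686, 2.9102), alpha = 0.02
Step 1: grad_x = 2*3*4.686 = 28.116, grad_y = 2*8*2.9102 = 46.5632
  x_1 = 4.686 - 0.02*28.116 = 4.1237
  y_1 = 2.9102 - 0.02*46.5632 = 1.9789
Step 2: grad_x = 2*3*4.1237 = 24.7421, grad_y = 2*8*1.9789 = 31.663
  x_2 = 4.1237 - 0.02*24.7421 = 3.6288
  y_2 = 1.9789 - 0.02*31.663 = 1.3457
Step 3: grad_x = 2*3*3.6288 = 21.773, grad_y = 2*8*1.3457 = 21.5308
  x_3 = 3.6288 - 0.02*21.773 = 3.1934
  y_3 = 1.3457 - 0.02*21.5308 = 0.9151
Step 4: grad_x = 2*3*3.1934 = 19.1603, grad_y = 2*8*0.9151 = 14.641
  x_4 = 3.1934 - 0.02*19.1603 = 2.8102
  y_4 = 0.9151 - 0.02*14.641 = 0.6222
Step 5: grad_x = 2*3*2.8102 = 16.861, grad_y = 2*8*0.6222 = 9.9559
  x_5 = 2.8102 - 0.02*16.861 = 2.473
  y_5 = 0.6222 - 0.02*9.9559 = 0.4231
f(2.473, 0.4231) = 3*2.473^2 + 8*0.4231^2 = 19.7787


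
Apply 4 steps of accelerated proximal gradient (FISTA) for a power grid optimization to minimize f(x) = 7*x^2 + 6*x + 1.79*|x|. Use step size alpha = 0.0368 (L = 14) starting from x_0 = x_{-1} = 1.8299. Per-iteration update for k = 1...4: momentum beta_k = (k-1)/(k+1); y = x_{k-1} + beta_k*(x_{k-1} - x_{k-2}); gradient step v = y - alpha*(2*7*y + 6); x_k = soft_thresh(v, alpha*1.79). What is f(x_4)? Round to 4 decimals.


FISTA on f(x) = 7*x^2 + 6*x + 1.79*|x|
L = 14, alpha = 0.0368
Iteration 1: beta = 0.0, y = 1.8299 + 0.0*(1.8299 - 1.8299) = 1.8299
  grad(y) = 31.6186, v = y - alpha*grad = 0.6663
  prox(v) = soft_thresh(0.6663, 0.0659) = 0.6005
Iteration 2: beta = 0.3333, y = 0.6005 + 0.3333*(0.6005 - 1.8299) = 0.1907
  grad(y) = 8.6691, v = y - alpha*grad = -0.1284
  prox(v) = soft_thresh(-0.1284, 0.0659) = -0.0625
Iteration 3: beta = 0.5, y = -0.0625 + 0.5*(-0.0625 - 0.6005) = -0.394
  grad(y) = 0.4843, v = y - alpha*grad = -0.4118
  prox(v) = soft_thresh(-0.4118, 0.0659) = -0.3459
Iteration 4: beta = 0.6, y = -0.3459 + 0.6*(-0.3459 + 0.0625) = -0.516
  grad(y) = -1.2238, v = y - alpha*grad = -0.471
  prox(v) = soft_thresh(-0.471, 0.0659) = -0.4051
f(x_4) = 7*(-0.4051)^2 + 6*(-0.4051) + 1.79*|-0.4051| = -0.5568


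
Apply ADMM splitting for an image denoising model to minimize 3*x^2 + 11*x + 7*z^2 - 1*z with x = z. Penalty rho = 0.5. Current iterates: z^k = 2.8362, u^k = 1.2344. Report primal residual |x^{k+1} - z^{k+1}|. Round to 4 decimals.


ADMM iteration with rho = 0.5, z^k = 2.8362, u^k = 1.2344
Step 1: x-update.
Minimize 3*x^2 + 11*x + (0.5/2)*(x - 2.8362 + 1.2344)^2
FOC: (2*3 + 0.5)*x = -11 + 0.5*(2.8362 - 1.2344)
x^{k+1} = -1.5691
Step 2: z-update.
Minimize 7*z^2 - 1*z + (0.5/2)*(-1.5691 - z + 1.2344)^2
FOC: (2*7 + 0.5)*z = 1 + 0.5*(-1.5691 + 1.2344)
z^{k+1} = 0.0574
Step 3: u-update.
u^{k+1} = 1.2344 - 1.5691 - 0.0574 = -0.3921
Step 4: Primal residual = |-1.5691 - 0.0574| = 1.6265


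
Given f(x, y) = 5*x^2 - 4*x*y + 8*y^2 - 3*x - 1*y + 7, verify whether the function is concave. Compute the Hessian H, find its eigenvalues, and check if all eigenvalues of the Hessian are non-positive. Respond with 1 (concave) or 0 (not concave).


The Hessian of f(x,y) = 5*x^2 - 4*x*y + 8*y^2 - 3*x - 1*y + 7 is:
H = [[10, -4], [-4, 16]]
Trace = 10 + 16 = 26
Determinant = 10*16 - (-4)^2 = 144
Discriminant = (26)^2 - 4*144 = 100.0
Eigenvalues: lambda_1 = 8.0, lambda_2 = 18.0
The function is not concave.

0


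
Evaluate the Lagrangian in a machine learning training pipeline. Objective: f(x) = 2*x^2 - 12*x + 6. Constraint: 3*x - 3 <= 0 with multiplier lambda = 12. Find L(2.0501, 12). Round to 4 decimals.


Step 1: Evaluate f(x).
f(2.0501) = 2*2.0501^2 - 12*2.0501 + 6 = -10.1954
Step 2: Evaluate g(x).
g(2.0501) = 3*2.0501 - 3 = 3.1503
Step 3: Compute Lagrangian.
L = -10.1954 + 12*3.1503 = 27.6082


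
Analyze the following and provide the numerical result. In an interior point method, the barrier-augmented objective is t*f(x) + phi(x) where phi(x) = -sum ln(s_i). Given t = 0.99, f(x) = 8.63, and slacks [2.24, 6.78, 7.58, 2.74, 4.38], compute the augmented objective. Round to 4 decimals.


Step 1: Compute log-barrier.
ln values: [0.8065, 1.914, 2.0255, 1.008, 1.477]
phi = -(0.8065 + 1.914 + 2.0255 + 1.008 + 1.477) = -7.231
Step 2: Compute augmented objective.
t*f(x) = 0.99*8.63 = 8.5437
Total = 8.5437 - 7.231 = 1.3127


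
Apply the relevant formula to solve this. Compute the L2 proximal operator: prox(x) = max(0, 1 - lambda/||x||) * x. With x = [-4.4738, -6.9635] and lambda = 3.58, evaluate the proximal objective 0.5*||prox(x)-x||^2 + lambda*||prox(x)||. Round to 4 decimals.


Step 1: Compute ||x||.
||x|| = 8.2768
Step 2: Compute scaling factor.
scale = max(0, 1 - 3.58/8.2768) = 0.5675
Step 3: prox(x) = [-2.5387, -3.9515]
||prox(x)|| = 4.6968
Step 4: Proximal objective.
0.5*||prox-x||^2 = 6.4082
lambda*||prox|| = 16.8145
Total = 23.2227


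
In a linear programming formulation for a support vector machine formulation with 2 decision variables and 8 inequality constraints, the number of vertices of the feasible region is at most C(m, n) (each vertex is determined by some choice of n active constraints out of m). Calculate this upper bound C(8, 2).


Each vertex corresponds to some choice of n active constraints out of m, so the number of vertices is at most C(m, n) = m! / (n!(m-n)!).
m = 8, n = 2
Numerator: 8 * 7
Denominator: 2! = 2
C(8, 2) = 28


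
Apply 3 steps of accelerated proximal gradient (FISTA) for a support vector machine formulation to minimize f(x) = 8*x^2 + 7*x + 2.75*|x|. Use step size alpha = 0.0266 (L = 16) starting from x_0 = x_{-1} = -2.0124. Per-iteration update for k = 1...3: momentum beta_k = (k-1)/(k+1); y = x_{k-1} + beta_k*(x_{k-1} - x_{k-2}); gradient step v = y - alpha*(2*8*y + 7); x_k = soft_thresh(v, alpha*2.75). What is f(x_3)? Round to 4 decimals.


FISTA on f(x) = 8*x^2 + 7*x + 2.75*|x|
L = 16, alpha = 0.0266
Iteration 1: beta = 0.0, y = -2.0124 + 0.0*(-2.0124 + 2.0124) = -2.0124
  grad(y) = -25.1984, v = y - alpha*grad = -1.3421
  prox(v) = soft_thresh(-1.3421, 0.0732) = -1.269
Iteration 2: beta = 0.3333, y = -1.269 + 0.3333*(-1.269 + 2.0124) = -1.0212
  grad(y) = -9.3386, v = y - alpha*grad = -0.7728
  prox(v) = soft_thresh(-0.7728, 0.0732) = -0.6996
Iteration 3: beta = 0.5, y = -0.6996 + 0.5*(-0.6996 + 1.269) = -0.4149
  grad(y) = 0.3612, v = y - alpha*grad = -0.4245
  prox(v) = soft_thresh(-0.4245, 0.0732) = -0.3514
f(x_3) = 8*(-0.3514)^2 + 7*(-0.3514) + 2.75*|-0.3514| = -0.5056


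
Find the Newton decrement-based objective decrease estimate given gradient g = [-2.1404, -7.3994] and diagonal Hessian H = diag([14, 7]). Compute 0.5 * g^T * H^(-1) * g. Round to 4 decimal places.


Step 1: H is diagonal, so H^(-1) * g = [-0.1529, -1.0571].
Step 2: g^T H^(-1) g = sum_i g_i^2 / H_ii
  = (-2.1404)^2/14 + (-7.3994)^2/7
  = 0.3272 + 7.8216 = 8.1488
Step 3: Objective decrease = 0.5 * g^T H^(-1) g = 4.0744


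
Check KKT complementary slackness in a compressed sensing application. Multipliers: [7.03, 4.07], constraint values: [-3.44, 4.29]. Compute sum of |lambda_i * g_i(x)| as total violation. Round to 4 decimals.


KKT complementary slackness check:
lambda_1 * g_1 = 7.03 * -3.44 = -24.1832
lambda_2 * g_2 = 4.07 * 4.29 = 17.4603
Total violation = 24.1832 + 17.4603 = 41.6435


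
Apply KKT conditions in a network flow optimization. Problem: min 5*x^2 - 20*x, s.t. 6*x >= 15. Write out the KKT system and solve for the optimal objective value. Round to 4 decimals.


Step 1: Try lambda = 0 (constraint inactive).
x_unc = 20/(2*5) = 2.0
Check: 6*2.0 = 12.0 < 15 -- violated!
Step 2: Constraint must be active: 6*x = 15
x* = 15/6 = 2.5
lambda = (2*5*2.5 - 20)/6 = 0.8333
Step 3: Compute optimal value.
f(x*) = 5*2.5^2 - 20*2.5 = -18.75


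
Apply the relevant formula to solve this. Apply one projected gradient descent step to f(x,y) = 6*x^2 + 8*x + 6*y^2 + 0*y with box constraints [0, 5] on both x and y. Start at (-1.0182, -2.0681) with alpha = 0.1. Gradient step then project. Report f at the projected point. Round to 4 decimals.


Step 1: Compute gradient at (-1.0182, -2.0681).
grad_x = 2*6*-1.0182 + 8 = -4.2184
grad_y = 2*6*-2.0681 + 0 = -24.8172
Step 2: Gradient step.
x_raw = -1.0182 - 0.1*-4.2184 = -0.5964
y_raw = -2.0681 - 0.1*-24.8172 = 0.4136
Step 3: Project onto [0, 5].
x_proj = clip(-0.5964) = 0.0
y_proj = clip(0.4136) = 0.4136
Step 4: Evaluate f.
f(0.0, 0.4136) = 1.0265


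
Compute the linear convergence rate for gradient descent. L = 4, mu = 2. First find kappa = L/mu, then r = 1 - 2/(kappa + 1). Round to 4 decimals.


Step 1: Compute the condition number.
kappa = L/mu = 4/2 = 2.0
Step 2: Compute the convergence rate.
r = 1 - 2/(kappa + 1) = 1 - 2*mu/(L + mu) = (L - mu)/(L + mu) = 2/6 = 0.3333


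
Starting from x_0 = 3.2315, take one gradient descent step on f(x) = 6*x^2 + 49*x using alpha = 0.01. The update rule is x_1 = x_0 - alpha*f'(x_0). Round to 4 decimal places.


We compute the gradient at x_0 and apply the update.
f'(x) = 12*x + 49
f'(3.2315) = 12*3.2315 + 49 = 87.778
x_1 = 3.2315 - 0.01*87.778 = 2.3537


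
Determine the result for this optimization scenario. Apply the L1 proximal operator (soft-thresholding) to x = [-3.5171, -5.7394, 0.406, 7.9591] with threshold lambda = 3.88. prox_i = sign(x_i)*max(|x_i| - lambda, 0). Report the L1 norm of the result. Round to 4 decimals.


Soft-thresholding with lambda = 3.88:
prox(-3.5171) = sign(-3.5171)*max(|-3.5171| - 3.88, 0) = 0.0
prox(-5.7394) = sign(-5.7394)*max(|-5.7394| - 3.88, 0) = -1.8594
prox(0.406) = sign(0.406)*max(|0.406| - 3.88, 0) = 0.0
prox(7.9591) = sign(7.9591)*max(|7.9591| - 3.88, 0) = 4.0791
prox(x) = [0.0, -1.8594, 0.0, 4.0791]
||prox(x)||_1 = 0.0 + 1.8594 + 0.0 + 4.0791 = 5.9385


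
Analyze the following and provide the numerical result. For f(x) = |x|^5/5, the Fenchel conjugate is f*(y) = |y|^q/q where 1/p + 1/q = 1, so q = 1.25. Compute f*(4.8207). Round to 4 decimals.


The conjugate exponent q satisfies 1/p + 1/q = 1.
p = 5, so q = 5/(5 - 1) = 1.25
|y|^q = 4.8207^1.25 = 7.1431
f*(4.8207) = 7.1431 / 1.25 = 5.7145


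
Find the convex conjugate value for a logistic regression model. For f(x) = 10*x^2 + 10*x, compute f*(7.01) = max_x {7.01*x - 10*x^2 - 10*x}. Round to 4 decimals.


f*(y) = sup_x {y*x - a*x^2 - b*x} = sup_x {(y-b)*x - a*x^2}
FOC: (y - b) - 2a*x = 0 => x* = (y - b)/(2a)
x* = (7.01 - 10)/(2*10) = -0.1495
f*(7.01) = (y-b)^2/(4a) = (7.01 - 10)^2/(4*10)
= 8.9401/40 = 0.2235


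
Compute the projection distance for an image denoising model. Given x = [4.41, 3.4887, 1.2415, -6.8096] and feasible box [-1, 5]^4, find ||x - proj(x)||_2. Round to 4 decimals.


Project each component onto [-1, 5].
clip(4.41) = 4.41, clip(3.4887) = 3.4887, clip(1.2415) = 1.2415, clip(-6.8096) = -1.0
Projection = [4.41, 3.4887, 1.2415, -1.0]
Squared diffs: [0.0, 0.0, 0.0, 33.7515]
Distance = sqrt(33.7515) = 5.8096


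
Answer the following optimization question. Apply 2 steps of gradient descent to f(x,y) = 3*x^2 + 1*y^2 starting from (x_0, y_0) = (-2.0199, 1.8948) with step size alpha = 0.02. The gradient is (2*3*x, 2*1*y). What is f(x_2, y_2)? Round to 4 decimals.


Gradient descent on f(x,y) = 3*x^2 + 1*y^2.
Starting point: (-2.0199, 1.8948), alpha = 0.02
Step 1: grad_x = 2*3*-2.0199 = -12.1194, grad_y = 2*1*1.8948 = 3.7896
  x_1 = -2.0199 - 0.02*-12.1194 = -1.7775
  y_1 = 1.8948 - 0.02*3.7896 = 1.819
Step 2: grad_x = 2*3*-1.7775 = -10.6651, grad_y = 2*1*1.819 = 3.638
  x_2 = -1.7775 - 0.02*-10.6651 = -1.5642
  y_2 = 1.819 - 0.02*3.638 = 1.7462
f(-1.5642, 1.7462) = 3*(-1.5642)^2 + 1*1.7462^2 = 10.3896


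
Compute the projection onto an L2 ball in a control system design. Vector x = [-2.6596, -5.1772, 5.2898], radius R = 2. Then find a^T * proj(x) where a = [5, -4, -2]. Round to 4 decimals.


Step 1: Compute ||x|| (intermediates to 6 decimals).
||x|| = sqrt((-2.6596)^2 + (-5.1772)^2 + 5.2898^2) = 7.86504
Step 2: Project.
Since ||x|| > R, scale = R/||x|| = 2/7.86504 = 0.25429, proj(x) = scale * x
proj(x) = [-0.67631, -1.31651, 1.345143]
Step 3: Dot product.
a^T * proj(x) = 5*(-0.67631) - 4*(-1.31651) - 2*1.345143 = -0.8058


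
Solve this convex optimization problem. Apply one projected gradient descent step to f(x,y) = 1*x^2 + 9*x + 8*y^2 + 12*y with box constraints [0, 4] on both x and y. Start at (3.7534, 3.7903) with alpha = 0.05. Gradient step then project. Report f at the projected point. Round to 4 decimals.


Step 1: Compute gradient at (3.7534, 3.7903).
grad_x = 2*1*3.7534 + 9 = 16.5068
grad_y = 2*8*3.7903 + 12 = 72.6448
Step 2: Gradient step.
x_raw = 3.7534 - 0.05*16.5068 = 2.9281
y_raw = 3.7903 - 0.05*72.6448 = 0.1581
Step 3: Project onto [0, 4].
x_proj = clip(2.9281) = 2.9281
y_proj = clip(0.1581) = 0.1581
Step 4: Evaluate f.
f(2.9281, 0.1581) = 37.0227


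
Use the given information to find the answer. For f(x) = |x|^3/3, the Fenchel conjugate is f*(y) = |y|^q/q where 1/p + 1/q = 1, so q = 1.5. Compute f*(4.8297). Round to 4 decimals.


The conjugate exponent q satisfies 1/p + 1/q = 1.
p = 3, so q = 3/(3 - 1) = 1.5
|y|^q = 4.8297^1.5 = 10.614
f*(4.8297) = 10.614 / 1.5 = 7.076


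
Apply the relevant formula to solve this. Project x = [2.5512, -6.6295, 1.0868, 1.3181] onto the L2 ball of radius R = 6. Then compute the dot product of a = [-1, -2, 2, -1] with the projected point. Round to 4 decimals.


Step 1: Compute ||x|| (intermediates to 6 decimals).
||x|| = sqrt(2.5512^2 + (-6.6295)^2 + 1.0868^2 + 1.3181^2) = 7.305985
Step 2: Project.
Since ||x|| > R, scale = R/||x|| = 6/7.305985 = 0.821245, proj(x) = scale * x
proj(x) = [2.09516, -5.444444, 0.892529, 1.082483]
Step 3: Dot product.
a^T * proj(x) = -1*2.09516 - 2*(-5.444444) + 2*0.892529 - 1*1.082483 = 9.4963


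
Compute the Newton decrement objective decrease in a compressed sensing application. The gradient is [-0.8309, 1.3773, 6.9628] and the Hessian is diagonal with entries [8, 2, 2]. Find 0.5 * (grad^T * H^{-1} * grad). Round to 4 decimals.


Step 1: H is diagonal, so H^(-1) * g = [-0.1039, 0.6887, 3.4814].
Step 2: g^T H^(-1) g = sum_i g_i^2 / H_ii
  = (-0.8309)^2/8 + (1.3773)^2/2 + (6.9628)^2/2
  = 0.0863 + 0.9485 + 24.2403 = 25.2751
Step 3: Objective decrease = 0.5 * g^T H^(-1) g = 12.6375


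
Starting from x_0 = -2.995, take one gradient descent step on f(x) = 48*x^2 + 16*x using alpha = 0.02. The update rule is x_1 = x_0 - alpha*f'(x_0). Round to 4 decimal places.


We compute the gradient at x_0 and apply the update.
f'(x) = 96*x + 16
f'(-2.995) = 96*-2.995 + 16 = -271.52
x_1 = -2.995 - 0.02*-271.52 = 2.4354


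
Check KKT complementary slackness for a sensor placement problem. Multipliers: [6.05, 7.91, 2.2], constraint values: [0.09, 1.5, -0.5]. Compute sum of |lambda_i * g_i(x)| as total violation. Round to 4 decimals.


KKT complementary slackness check:
lambda_1 * g_1 = 6.05 * 0.09 = 0.5445
lambda_2 * g_2 = 7.91 * 1.5 = 11.865
lambda_3 * g_3 = 2.2 * -0.5 = -1.1
Total violation = 0.5445 + 11.865 + 1.1 = 13.5095


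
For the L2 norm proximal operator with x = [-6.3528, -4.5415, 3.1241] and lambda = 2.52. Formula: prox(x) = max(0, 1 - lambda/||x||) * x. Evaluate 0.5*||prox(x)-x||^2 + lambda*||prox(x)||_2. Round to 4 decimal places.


Step 1: Compute ||x||.
||x|| = 8.4109
Step 2: Compute scaling factor.
scale = max(0, 1 - 2.52/8.4109) = 0.7004
Step 3: prox(x) = [-4.4494, -3.1808, 2.1881]
||prox(x)|| = 5.8909
Step 4: Proximal objective.
0.5*||prox-x||^2 = 3.1752
lambda*||prox|| = 14.8451
Total = 18.0203


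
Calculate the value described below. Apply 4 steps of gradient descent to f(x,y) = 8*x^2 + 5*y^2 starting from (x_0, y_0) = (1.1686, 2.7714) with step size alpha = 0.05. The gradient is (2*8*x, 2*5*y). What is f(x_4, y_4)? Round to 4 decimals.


Gradient descent on f(x,y) = 8*x^2 + 5*y^2.
Starting point: (1.1686, 2.7714), alpha = 0.05
Step 1: grad_x = 2*8*1.1686 = 18.6976, grad_y = 2*5*2.7714 = 27.714
  x_1 = 1.1686 - 0.05*18.6976 = 0.2337
  y_1 = 2.7714 - 0.05*27.714 = 1.3857
Step 2: grad_x = 2*8*0.2337 = 3.7395, grad_y = 2*5*1.3857 = 13.857
  x_2 = 0.2337 - 0.05*3.7395 = 0.0467
  y_2 = 1.3857 - 0.05*13.857 = 0.6929
Step 3: grad_x = 2*8*0.0467 = 0.7479, grad_y = 2*5*0.6929 = 6.9285
  x_3 = 0.0467 - 0.05*0.7479 = 0.0093
  y_3 = 0.6929 - 0.05*6.9285 = 0.3464
Step 4: grad_x = 2*8*0.0093 = 0.1496, grad_y = 2*5*0.3464 = 3.4643
  x_4 = 0.0093 - 0.05*0.1496 = 0.0019
  y_4 = 0.3464 - 0.05*3.4643 = 0.1732
f(0.0019, 0.1732) = 8*0.0019^2 + 5*0.1732^2 = 0.15


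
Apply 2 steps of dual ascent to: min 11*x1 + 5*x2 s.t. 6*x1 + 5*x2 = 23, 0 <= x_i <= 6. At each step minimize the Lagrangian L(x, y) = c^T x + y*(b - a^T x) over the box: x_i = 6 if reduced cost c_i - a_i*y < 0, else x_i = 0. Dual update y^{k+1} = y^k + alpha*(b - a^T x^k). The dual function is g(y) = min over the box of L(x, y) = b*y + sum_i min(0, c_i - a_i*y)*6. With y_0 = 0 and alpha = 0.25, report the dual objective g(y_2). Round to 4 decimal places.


Dual ascent for LP: min 11*x1 + 5*x2, 6*x1 + 5*x2 = 23, 0 <= x_i <= 6
Step 1: y^k = 0.0, reduced costs: (11.0, 5.0)
  x^k = (0.0, 0.0), subgradient = b - a^T x = 23.0
  y^{k+1} = 0.0 + 0.25*23.0 = 5.75
Step 2: y^k = 5.75, reduced costs: (-23.5, -23.75)
  x^k = (6.0, 6.0), subgradient = b - a^T x = -43.0
  y^{k+1} = 5.75 + 0.25*-43.0 = -5.0
Dual objective at y_2 = -5.0: reduced costs (41.0, 30.0), box minimizer x = (0.0, 0.0)
g(y_2) = b*y + (c1 - a1*y)*x1 + (c2 - a2*y)*x2 = 23*(-5.0) + 41.0*0.0 + 30.0*0.0 = -115.0 + 0.0 + 0.0 = -115.0


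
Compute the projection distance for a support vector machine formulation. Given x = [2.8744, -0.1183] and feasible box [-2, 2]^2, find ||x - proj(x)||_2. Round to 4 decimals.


Project each component onto [-2, 2].
clip(2.8744) = 2.0, clip(-0.1183) = -0.1183
Projection = [2.0, -0.1183]
Squared diffs: [0.7646, 0.0]
Distance = sqrt(0.7646) = 0.8744


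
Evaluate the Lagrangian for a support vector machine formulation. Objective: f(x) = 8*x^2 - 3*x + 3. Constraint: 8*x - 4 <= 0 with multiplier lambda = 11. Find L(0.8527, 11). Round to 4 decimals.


Step 1: Evaluate f(x).
f(0.8527) = 8*0.8527^2 - 3*0.8527 + 3 = 6.2587
Step 2: Evaluate g(x).
g(0.8527) = 8*0.8527 - 4 = 2.8216
Step 3: Compute Lagrangian.
L = 6.2587 + 11*2.8216 = 37.2963


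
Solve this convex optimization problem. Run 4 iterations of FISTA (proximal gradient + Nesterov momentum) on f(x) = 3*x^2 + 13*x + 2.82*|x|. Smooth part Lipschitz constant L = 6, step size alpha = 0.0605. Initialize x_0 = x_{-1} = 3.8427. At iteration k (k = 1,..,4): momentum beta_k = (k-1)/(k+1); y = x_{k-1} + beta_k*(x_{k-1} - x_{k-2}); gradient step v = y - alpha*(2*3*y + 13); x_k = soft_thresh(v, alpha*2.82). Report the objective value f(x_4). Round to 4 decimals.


FISTA on f(x) = 3*x^2 + 13*x + 2.82*|x|
L = 6, alpha = 0.0605
Iteration 1: beta = 0.0, y = 3.8427 + 0.0*(3.8427 - 3.8427) = 3.8427
  grad(y) = 36.0562, v = y - alpha*grad = 1.6613
  prox(v) = soft_thresh(1.6613, 0.1706) = 1.4907
Iteration 2: beta = 0.3333, y = 1.4907 + 0.3333*(1.4907 - 3.8427) = 0.7067
  grad(y) = 17.2401, v = y - alpha*grad = -0.3363
  prox(v) = soft_thresh(-0.3363, 0.1706) = -0.1657
Iteration 3: beta = 0.5, y = -0.1657 + 0.5*(-0.1657 - 1.4907) = -0.9939
  grad(y) = 7.0364, v = y - alpha*grad = -1.4196
  prox(v) = soft_thresh(-1.4196, 0.1706) = -1.249
Iteration 4: beta = 0.6, y = -1.249 + 0.6*(-1.249 + 0.1657) = -1.899
  grad(y) = 1.6059, v = y - alpha*grad = -1.9962
  prox(v) = soft_thresh(-1.9962, 0.1706) = -1.8256
f(x_4) = 3*(-1.8256)^2 + 13*(-1.8256) + 2.82*|-1.8256| = -8.5862


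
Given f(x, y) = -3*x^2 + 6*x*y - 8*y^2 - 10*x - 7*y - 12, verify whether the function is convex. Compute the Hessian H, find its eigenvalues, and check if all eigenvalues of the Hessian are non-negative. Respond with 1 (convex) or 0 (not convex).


The Hessian of f(x,y) = -3*x^2 + 6*x*y - 8*y^2 - 10*x - 7*y - 12 is:
H = [[-6, 6], [6, -16]]
Trace = -6 - 16 = -22
Determinant = -6*-16 - (6)^2 = 60
Discriminant = (-22)^2 - 4*60 = 244.0
Eigenvalues: lambda_1 = -18.8102, lambda_2 = -3.1898
The function is not convex.

0


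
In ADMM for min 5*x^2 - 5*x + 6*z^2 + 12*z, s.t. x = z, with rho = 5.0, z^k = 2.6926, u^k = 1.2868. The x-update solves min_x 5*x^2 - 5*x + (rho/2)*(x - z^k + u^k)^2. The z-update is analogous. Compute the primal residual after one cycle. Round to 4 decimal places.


ADMM iteration with rho = 5.0, z^k = 2.6926, u^k = 1.2868
Step 1: x-update.
Minimize 5*x^2 - 5*x + (5.0/2)*(x - 2.6926 + 1.2868)^2
FOC: (2*5 + 5.0)*x = 5 + 5.0*(2.6926 - 1.2868)
x^{k+1} = 0.8019
Step 2: z-update.
Minimize 6*z^2 + 12*z + (5.0/2)*(0.8019 - z + 1.2868)^2
FOC: (2*6 + 5.0)*z = -12 + 5.0*(0.8019 + 1.2868)
z^{k+1} = -0.0915
Step 3: u-update.
u^{k+1} = 1.2868 + 0.8019 + 0.0915 = 2.1803
Step 4: Primal residual = |0.8019 + 0.0915| = 0.8935


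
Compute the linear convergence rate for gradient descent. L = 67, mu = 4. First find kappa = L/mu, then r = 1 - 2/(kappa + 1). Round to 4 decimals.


Step 1: Compute the condition number.
kappa = L/mu = 67/4 = 16.75
Step 2: Compute the convergence rate.
r = 1 - 2/(kappa + 1) = 1 - 2*mu/(L + mu) = (L - mu)/(L + mu) = 63/71 = 0.8873


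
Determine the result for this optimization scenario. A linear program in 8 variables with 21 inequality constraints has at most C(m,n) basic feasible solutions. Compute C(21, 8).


Each vertex corresponds to some choice of n active constraints out of m, so the number of vertices is at most C(m, n) = m! / (n!(m-n)!).
m = 21, n = 8
Numerator: 21 * 20 * 19 * 18 * 17 * 16 * 15 * 14
Denominator: 8! = 40320
C(21, 8) = 203490


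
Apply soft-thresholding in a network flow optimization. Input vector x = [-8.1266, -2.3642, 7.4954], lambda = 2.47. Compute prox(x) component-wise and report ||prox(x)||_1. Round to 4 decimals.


Soft-thresholding with lambda = 2.47:
prox(-8.1266) = sign(-8.1266)*max(|-8.1266| - 2.47, 0) = -5.6566
prox(-2.3642) = sign(-2.3642)*max(|-2.3642| - 2.47, 0) = 0.0
prox(7.4954) = sign(7.4954)*max(|7.4954| - 2.47, 0) = 5.0254
prox(x) = [-5.6566, 0.0, 5.0254]
||prox(x)||_1 = 5.6566 + 0.0 + 5.0254 = 10.682


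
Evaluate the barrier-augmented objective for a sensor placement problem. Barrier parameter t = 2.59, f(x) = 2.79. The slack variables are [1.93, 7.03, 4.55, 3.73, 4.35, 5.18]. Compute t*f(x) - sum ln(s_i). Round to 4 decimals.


Step 1: Compute log-barrier.
ln values: [0.6575, 1.9502, 1.5151, 1.3164, 1.4702, 1.6448]
phi = -(0.6575 + 1.9502 + 1.5151 + 1.3164 + 1.4702 + 1.6448) = -8.5542
Step 2: Compute augmented objective.
t*f(x) = 2.59*2.79 = 7.2261
Total = 7.2261 - 8.5542 = -1.3281


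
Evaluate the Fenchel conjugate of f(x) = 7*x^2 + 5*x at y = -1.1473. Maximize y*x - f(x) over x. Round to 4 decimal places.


f*(y) = sup_x {y*x - a*x^2 - b*x} = sup_x {(y-b)*x - a*x^2}
FOC: (y - b) - 2a*x = 0 => x* = (y - b)/(2a)
x* = (-1.1473 - 5)/(2*7) = -0.4391
f*(-1.1473) = (y-b)^2/(4a) = (-1.1473 - 5)^2/(4*7)
= 37.7893/28 = 1.3496


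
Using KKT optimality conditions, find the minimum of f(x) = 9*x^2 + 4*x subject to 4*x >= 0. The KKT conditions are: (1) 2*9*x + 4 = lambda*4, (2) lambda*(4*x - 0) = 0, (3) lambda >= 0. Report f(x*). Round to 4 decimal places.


Step 1: Try lambda = 0 (constraint inactive).
x_unc = -4/(2*9) = -0.2222
Check: 4*-0.2222 = -0.8888 < 0 -- violated!
Step 2: Constraint must be active: 4*x = 0
x* = 0/4 = 0.0
lambda = (2*9*0.0 + 4)/4 = 1.0
Step 3: Compute optimal value.
f(x*) = 9*0.0^2 + 4*0.0 = 0.0


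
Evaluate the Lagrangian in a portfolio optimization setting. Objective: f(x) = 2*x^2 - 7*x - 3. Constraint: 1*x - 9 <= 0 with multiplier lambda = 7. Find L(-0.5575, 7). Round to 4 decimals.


Step 1: Evaluate f(x).
f(-0.5575) = 2*(-0.5575)^2 - 7*(-0.5575) - 3 = 1.5241
Step 2: Evaluate g(x).
g(-0.5575) = 1*-0.5575 - 9 = -9.5575
Step 3: Compute Lagrangian.
L = 1.5241 + 7*-9.5575 = -65.3784


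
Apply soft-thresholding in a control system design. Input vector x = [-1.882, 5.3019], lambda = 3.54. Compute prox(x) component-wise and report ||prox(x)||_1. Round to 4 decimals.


Soft-thresholding with lambda = 3.54:
prox(-1.882) = sign(-1.882)*max(|-1.882| - 3.54, 0) = 0.0
prox(5.3019) = sign(5.3019)*max(|5.3019| - 3.54, 0) = 1.7619
prox(x) = [0.0, 1.7619]
||prox(x)||_1 = 0.0 + 1.7619 = 1.7619


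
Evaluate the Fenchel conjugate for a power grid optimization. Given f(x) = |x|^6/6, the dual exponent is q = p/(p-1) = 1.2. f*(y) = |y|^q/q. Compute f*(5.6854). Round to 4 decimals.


The conjugate exponent q satisfies 1/p + 1/q = 1.
p = 6, so q = 6/(6 - 1) = 1.2
|y|^q = 5.6854^1.2 = 8.0485
f*(5.6854) = 8.0485 / 1.2 = 6.7071


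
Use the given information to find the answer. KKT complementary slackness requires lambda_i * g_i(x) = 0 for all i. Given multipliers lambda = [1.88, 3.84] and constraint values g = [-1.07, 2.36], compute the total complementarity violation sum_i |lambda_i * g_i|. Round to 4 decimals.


KKT complementary slackness check:
lambda_1 * g_1 = 1.88 * -1.07 = -2.0116
lambda_2 * g_2 = 3.84 * 2.36 = 9.0624
Total violation = 2.0116 + 9.0624 = 11.074


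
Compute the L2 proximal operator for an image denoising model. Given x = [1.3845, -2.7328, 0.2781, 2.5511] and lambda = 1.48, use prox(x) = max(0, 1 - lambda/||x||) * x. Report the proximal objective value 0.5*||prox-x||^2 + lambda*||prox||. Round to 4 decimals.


Step 1: Compute ||x||.
||x|| = 3.9963
Step 2: Compute scaling factor.
scale = max(0, 1 - 1.48/3.9963) = 0.6297
Step 3: prox(x) = [0.8718, -1.7207, 0.1751, 1.6063]
||prox(x)|| = 2.5163
Step 4: Proximal objective.
0.5*||prox-x||^2 = 1.0952
lambda*||prox|| = 3.7241
Total = 4.8193


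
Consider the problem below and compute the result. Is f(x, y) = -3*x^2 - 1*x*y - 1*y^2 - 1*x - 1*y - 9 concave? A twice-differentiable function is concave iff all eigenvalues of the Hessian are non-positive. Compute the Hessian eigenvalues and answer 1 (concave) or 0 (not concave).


The Hessian of f(x,y) = -3*x^2 - 1*x*y - 1*y^2 - 1*x - 1*y - 9 is:
H = [[-6, -1], [-1, -2]]
Trace = -6 - 2 = -8
Determinant = -6*-2 - (-1)^2 = 11
Discriminant = (-8)^2 - 4*11 = 20.0
Eigenvalues: lambda_1 = -6.2361, lambda_2 = -1.7639
The function is concave.

1


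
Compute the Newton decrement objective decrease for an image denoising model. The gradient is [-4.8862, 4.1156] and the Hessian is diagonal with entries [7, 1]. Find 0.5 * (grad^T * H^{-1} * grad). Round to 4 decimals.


Step 1: H is diagonal, so H^(-1) * g = [-0.698, 4.1156].
Step 2: g^T H^(-1) g = sum_i g_i^2 / H_ii
  = (-4.8862)^2/7 + (4.1156)^2/1
  = 3.4107 + 16.9382 = 20.3489
Step 3: Objective decrease = 0.5 * g^T H^(-1) g = 10.1744


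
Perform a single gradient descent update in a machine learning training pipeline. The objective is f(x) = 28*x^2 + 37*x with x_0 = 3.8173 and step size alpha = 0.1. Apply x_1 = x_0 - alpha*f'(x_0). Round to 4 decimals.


We compute the gradient at x_0 and apply the update.
f'(x) = 56*x + 37
f'(3.8173) = 56*3.8173 + 37 = 250.7688
x_1 = 3.8173 - 0.1*250.7688 = -21.2596


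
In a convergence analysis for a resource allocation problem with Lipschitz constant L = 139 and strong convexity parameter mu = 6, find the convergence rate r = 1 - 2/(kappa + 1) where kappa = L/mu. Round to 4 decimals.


Step 1: Compute the condition number.
kappa = L/mu = 139/6 = 23.1667
Step 2: Compute the convergence rate.
r = 1 - 2/(kappa + 1) = 1 - 2*mu/(L + mu) = (L - mu)/(L + mu) = 133/145 = 0.9172


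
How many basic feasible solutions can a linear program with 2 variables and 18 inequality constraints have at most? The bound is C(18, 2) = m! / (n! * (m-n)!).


Each vertex corresponds to some choice of n active constraints out of m, so the number of vertices is at most C(m, n) = m! / (n!(m-n)!).
m = 18, n = 2
Numerator: 18 * 17
Denominator: 2! = 2
C(18, 2) = 153


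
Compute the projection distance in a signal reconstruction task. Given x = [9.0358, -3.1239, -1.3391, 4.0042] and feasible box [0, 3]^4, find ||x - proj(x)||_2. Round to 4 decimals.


Project each component onto [0, 3].
clip(9.0358) = 3.0, clip(-3.1239) = 0.0, clip(-1.3391) = 0.0, clip(4.0042) = 3.0
Projection = [3.0, 0.0, 0.0, 3.0]
Squared diffs: [36.4309, 9.7588, 1.7932, 1.0084]
Distance = sqrt(48.9913) = 6.9994


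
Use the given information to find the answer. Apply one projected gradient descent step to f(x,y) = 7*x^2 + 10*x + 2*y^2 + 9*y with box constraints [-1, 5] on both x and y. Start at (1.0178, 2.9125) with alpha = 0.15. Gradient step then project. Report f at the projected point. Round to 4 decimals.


Step 1: Compute gradient at (1.0178, 2.9125).
grad_x = 2*7*1.0178 + 10 = 24.2492
grad_y = 2*2*2.9125 + 9 = 20.65
Step 2: Gradient step.
x_raw = 1.0178 - 0.15*24.2492 = -2.6196
y_raw = 2.9125 - 0.15*20.65 = -0.185
Step 3: Project onto [-1, 5].
x_proj = clip(-2.6196) = -1.0
y_proj = clip(-0.185) = -0.185
Step 4: Evaluate f.
f(-1.0, -0.185) = -4.5966


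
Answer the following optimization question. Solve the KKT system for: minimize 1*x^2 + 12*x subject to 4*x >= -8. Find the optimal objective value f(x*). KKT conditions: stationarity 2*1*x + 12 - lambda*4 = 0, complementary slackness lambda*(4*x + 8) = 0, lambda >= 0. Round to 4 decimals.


Step 1: Try lambda = 0 (constraint inactive).
x_unc = -12/(2*1) = -6.0
Check: 4*-6.0 = -24.0 < -8 -- violated!
Step 2: Constraint must be active: 4*x = -8
x* = -8/4 = -2.0
lambda = (2*1*(-2.0) + 12)/4 = 2.0
Step 3: Compute optimal value.
f(x*) = 1*(-2.0)^2 + 12*(-2.0) = -20.0


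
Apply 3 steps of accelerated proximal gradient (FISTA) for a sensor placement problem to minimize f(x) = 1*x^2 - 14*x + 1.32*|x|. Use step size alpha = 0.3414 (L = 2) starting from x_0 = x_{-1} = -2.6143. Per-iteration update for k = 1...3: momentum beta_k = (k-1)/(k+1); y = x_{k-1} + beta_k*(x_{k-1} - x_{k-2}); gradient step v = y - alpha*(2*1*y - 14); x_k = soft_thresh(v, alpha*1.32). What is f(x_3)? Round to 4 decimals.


FISTA on f(x) = 1*x^2 - 14*x + 1.32*|x|
L = 2, alpha = 0.3414
Iteration 1: beta = 0.0, y = -2.6143 + 0.0*(-2.6143 + 2.6143) = -2.6143
  grad(y) = -19.2286, v = y - alpha*grad = 3.9503
  prox(v) = soft_thresh(3.9503, 0.4506) = 3.4997
Iteration 2: beta = 0.3333, y = 3.4997 + 0.3333*(3.4997 + 2.6143) = 5.5377
  grad(y) = -2.9246, v = y - alpha*grad = 6.5362
  prox(v) = soft_thresh(6.5362, 0.4506) = 6.0855
Iteration 3: beta = 0.5, y = 6.0855 + 0.5*(6.0855 - 3.4997) = 7.3784
  grad(y) = 0.7568, v = y - alpha*grad = 7.12
  prox(v) = soft_thresh(7.12, 0.4506) = 6.6694
f(x_3) = 1*6.6694^2 - 14*6.6694 + 1.32*|6.6694| = -40.0871


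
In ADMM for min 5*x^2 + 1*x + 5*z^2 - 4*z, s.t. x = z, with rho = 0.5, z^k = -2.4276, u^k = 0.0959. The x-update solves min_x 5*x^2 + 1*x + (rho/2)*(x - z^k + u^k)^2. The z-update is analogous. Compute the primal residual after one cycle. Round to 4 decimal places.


ADMM iteration with rho = 0.5, z^k = -2.4276, u^k = 0.0959
Step 1: x-update.
Minimize 5*x^2 + 1*x + (0.5/2)*(x + 2.4276 + 0.0959)^2
FOC: (2*5 + 0.5)*x = -1 + 0.5*(-2.4276 - 0.0959)
x^{k+1} = -0.2154
Step 2: z-update.
Minimize 5*z^2 - 4*z + (0.5/2)*(-0.2154 - z + 0.0959)^2
FOC: (2*5 + 0.5)*z = 4 + 0.5*(-0.2154 + 0.0959)
z^{k+1} = 0.3753
Step 3: u-update.
u^{k+1} = 0.0959 - 0.2154 - 0.3753 = -0.4948
Step 4: Primal residual = |-0.2154 - 0.3753| = 0.5907
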